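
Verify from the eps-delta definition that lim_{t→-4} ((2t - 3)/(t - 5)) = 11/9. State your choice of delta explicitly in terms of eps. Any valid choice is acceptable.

delta = min(9/2, (81/14)eps)

Let eps > 0 be given. We want delta > 0 with 0 < |t + 4| < delta ⇒ |(2t - 3)/(t - 5) − (11/9)| < eps.
Combining over a common denominator, (2t - 3)/(t - 5) − (11/9) = [(2t - 3)·(-9) − (-11)·(t - 5)] / [(-9)·(t - 5)] = -7(t + 4) / ((-9)(t - 5)).
So |(2t - 3)/(t - 5) − (11/9)| = 7|t + 4| / (9·|t − 5|).
Restrict delta ≤ 9/2. Then |t + 4| < 9/2 gives |t − 5| = |(t + 4) + (-9)| ≥ 9 − 9/2 = 9/2.
Hence |(2t - 3)/(t - 5) − (11/9)| < 7|t + 4|/(9·(9/2)) = (14/81)|t + 4|, which is < eps once |t + 4| < (81/14)eps.
Take delta = min(9/2, (81/14)eps). Then 0 < |t + 4| < delta forces both bounds, so |(2t - 3)/(t - 5) − (11/9)| < eps.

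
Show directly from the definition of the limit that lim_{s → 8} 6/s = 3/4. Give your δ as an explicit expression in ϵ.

δ = min(4, (16/3)ϵ)

Let ϵ > 0. We seek δ > 0 such that 0 < |s − 8| < δ implies |6/s − (3/4)| < ϵ.
|6/s − (3/4)| = 6·|8 − s|/(8·|s|) = 6|s − 8|/(8|s|).
Restrict δ ≤ 4. Then |s − 8| < 4 gives |s| > 4, so 8|s| > 32.
Then |6/s − (3/4)| < 6|s − 8|/32, which is < ϵ when |s − 8| < (16/3)ϵ.
Take δ = min(4, (16/3)ϵ). Then 0 < |s − 8| < δ gives both |s − 8| < 4 and |s − 8| < (16/3)ϵ, so |6/s − (3/4)| < ϵ.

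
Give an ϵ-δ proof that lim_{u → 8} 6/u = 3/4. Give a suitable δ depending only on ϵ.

δ = min(4, (16/3)ϵ)

Fix ϵ > 0. We seek δ > 0 such that 0 < |u − 8| < δ implies |6/u − (3/4)| < ϵ.
|6/u − (3/4)| = 6·|8 − u|/(8·|u|) = 6|u − 8|/(8|u|).
Require δ ≤ 4 so that |u| > 8 − 4 = 4, hence 8|u| > 32.
Then |6/u − (3/4)| < 6|u − 8|/32, which is < ϵ when |u − 8| < (16/3)ϵ.
Take δ = min(4, (16/3)ϵ). Then 0 < |u − 8| < δ gives both |u − 8| < 4 and |u − 8| < (16/3)ϵ, so |6/u − (3/4)| < ϵ.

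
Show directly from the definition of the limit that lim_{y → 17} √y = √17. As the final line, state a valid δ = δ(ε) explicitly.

Let ε > 0 be given. We want δ > 0 such that 0 < |y − 17| < δ implies |√y − √17| < ε.
Multiplying by the conjugate, |√y − √17| = |y − 17|/(√y + √17).
Restrict δ ≤ 17 so that |y − 17| < 17 forces y > 0, and then √y + √17 > √17.
Hence |√y − √17| < |y − 17|/√17, which is < ε once |y − 17| < √17·ε.
Take δ = min(17, √17·ε). If 0 < |y − 17| < δ then y > 0 and |√y − √17| < |y − 17|/√17 < ε.

δ = min(17, √17·ε)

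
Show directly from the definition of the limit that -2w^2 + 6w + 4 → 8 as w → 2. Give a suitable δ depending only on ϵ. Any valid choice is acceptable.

δ = min(1, ϵ/8)

Suppose ϵ > 0. We want δ > 0 such that 0 < |w − 2| < δ implies |(-2w^2 + 6w + 4) − 8| < ϵ.
(-2w^2 + 6w + 4) − 8 = -2w^2 + 6w - 4 = (w − 2)(-2w + 2).
So |(-2w^2 + 6w + 4) − 8| = |w − 2|·|-2w + 2|.
Require δ ≤ 1. Then |w − 2| < 1 gives |w| < 3, and by the triangle inequality |-2w + 2| ≤ 2·3 + 2 = 8.
Hence |(-2w^2 + 6w + 4) − 8| ≤ 8|w − 2| < ϵ provided |w − 2| < ϵ/8.
Take δ = min(1, ϵ/8). Then 0 < |w − 2| < δ gives both |w − 2| < 1 and |w − 2| < ϵ/8, so |(-2w^2 + 6w + 4) − 8| < ϵ.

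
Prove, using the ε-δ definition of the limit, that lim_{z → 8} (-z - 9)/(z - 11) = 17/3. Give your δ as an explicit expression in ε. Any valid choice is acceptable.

δ = min(3/2, (9/40)ε)

Suppose ε > 0. We want δ > 0 with 0 < |z − 8| < δ ⇒ |(-z - 9)/(z - 11) − (17/3)| < ε.
Combining over a common denominator, (-z - 9)/(z - 11) − (17/3) = [(-z - 9)·(-3) − (-17)·(z - 11)] / [(-3)·(z - 11)] = 20(z − 8) / ((-3)(z - 11)).
So |(-z - 9)/(z - 11) − (17/3)| = 20|z − 8| / (3·|z − 11|).
Restrict δ ≤ 3/2. Then |z − 8| < 3/2 gives |z − 11| = |(z − 8) + (-3)| ≥ 3 − 3/2 = 3/2.
Hence |(-z - 9)/(z - 11) − (17/3)| < 20|z − 8|/(3·(3/2)) = (40/9)|z − 8|, which is < ε once |z − 8| < (9/40)ε.
Take δ = min(3/2, (9/40)ε). Then 0 < |z − 8| < δ forces both bounds, so |(-z - 9)/(z - 11) − (17/3)| < ε.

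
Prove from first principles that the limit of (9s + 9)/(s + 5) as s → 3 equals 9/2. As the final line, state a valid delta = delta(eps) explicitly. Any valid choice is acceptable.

delta = min(4, (8/9)eps)

Fix eps > 0. We want delta > 0 with 0 < |s − 3| < delta ⇒ |(9s + 9)/(s + 5) − (9/2)| < eps.
Combining over a common denominator, (9s + 9)/(s + 5) − (9/2) = [(9s + 9)·8 − 36·(s + 5)] / [8·(s + 5)] = 36(s − 3) / (8(s + 5)).
So |(9s + 9)/(s + 5) − (9/2)| = 36|s − 3| / (8·|s + 5|).
Require delta ≤ 4, so |s + 5| ≥ |8| − |s − 3| > 8 − 4 = 4.
Hence |(9s + 9)/(s + 5) − (9/2)| < 36|s − 3|/(8·4) = (9/8)|s − 3|, which is < eps once |s − 3| < (8/9)eps.
Take delta = min(4, (8/9)eps). Then 0 < |s − 3| < delta forces both bounds, so |(9s + 9)/(s + 5) − (9/2)| < eps.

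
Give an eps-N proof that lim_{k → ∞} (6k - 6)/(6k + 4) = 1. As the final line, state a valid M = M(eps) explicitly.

M = (5/3)/eps

Suppose eps > 0. For k ≥ 1, |(6k - 6)/(6k + 4) − 1| = |-60|/(6(6k + 4)) = 60/(6(6k + 4)).
Since 6k + 4 ≥ 6k for k ≥ 1, this is ≤ 60/(6·6k) = (5/3)/k.
So |(6k - 6)/(6k + 4) − 1| < eps whenever k > (5/3)/eps.
Take M = (5/3)/eps. If k > M then |(6k - 6)/(6k + 4) − 1| ≤ (5/3)/k < eps.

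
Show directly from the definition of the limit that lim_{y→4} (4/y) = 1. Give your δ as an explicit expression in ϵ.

δ = min(2, 2ϵ)

Fix ϵ > 0. We seek δ > 0 such that 0 < |y − 4| < δ implies |4/y − 1| < ϵ.
|4/y − 1| = 4·|4 − y|/(4·|y|) = 4|y − 4|/(4|y|).
Require δ ≤ 2 so that |y| > 4 − 2 = 2, hence 4|y| > 8.
Then |4/y − 1| < 4|y − 4|/8, which is < ϵ when |y − 4| < 2ϵ.
Take δ = min(2, 2ϵ). Then 0 < |y − 4| < δ gives both |y − 4| < 2 and |y − 4| < 2ϵ, so |4/y − 1| < ϵ.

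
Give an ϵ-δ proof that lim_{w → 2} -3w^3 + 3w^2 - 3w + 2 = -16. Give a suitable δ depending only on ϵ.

Fix ϵ > 0. We want δ > 0 such that 0 < |w − 2| < δ implies |(-3w^3 + 3w^2 - 3w + 2) + 16| < ϵ.
(-3w^3 + 3w^2 - 3w + 2) + 16 = -3w^3 + 3w^2 - 3w + 18 = (w − 2)(-3w^2 - 3w - 9).
So |(-3w^3 + 3w^2 - 3w + 2) + 16| = |w − 2|·|-3w^2 - 3w - 9|.
Assume first that |w − 2| < 1, so |w| < 3. Then |-3w^2 - 3w - 9| ≤ 3·3^2 + 3·3 + 9 = 45.
Hence |(-3w^3 + 3w^2 - 3w + 2) + 16| ≤ 45|w − 2| < ϵ provided |w − 2| < ϵ/45.
Take δ = min(1, ϵ/45). Then 0 < |w − 2| < δ gives both |w − 2| < 1 and |w − 2| < ϵ/45, so |(-3w^3 + 3w^2 - 3w + 2) + 16| < ϵ.

δ = min(1, ϵ/45)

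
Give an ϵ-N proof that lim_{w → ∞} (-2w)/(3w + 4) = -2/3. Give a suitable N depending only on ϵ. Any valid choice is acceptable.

N = (8/9)/ϵ

Let ϵ > 0 be given. We seek N > 0 such that w > N implies |(-2w)/(3w + 4) + 2/3| < ϵ.
(-2w)/(3w + 4) + 2/3 = (3(-2w) − (-2)(3w + 4)) / (3(3w + 4)) = 8/(3(3w + 4)).
For w > 0 we have 3w + 4 > 3w, so |(-2w)/(3w + 4) + 2/3| = 8/(3(3w + 4)) < 8/(3·3w) = (8/9)/w.
Thus |(-2w)/(3w + 4) + 2/3| < ϵ whenever w > (8/9)/ϵ.
Take N = (8/9)/ϵ. If w > N then |(-2w)/(3w + 4) + 2/3| < (8/9)/w < ϵ.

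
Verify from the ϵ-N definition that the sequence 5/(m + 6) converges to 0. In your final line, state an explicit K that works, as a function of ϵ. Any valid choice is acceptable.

Fix ϵ > 0. For m ≥ 1, |5/(m + 6) − 0| = 5/(m + 6) ≤ 5/m.
We need 5/m < ϵ, i.e. m > 5/ϵ.
Take K = 5/ϵ. If m > K then |5/(m + 6)| ≤ 5/m < ϵ.

K = 5/ϵ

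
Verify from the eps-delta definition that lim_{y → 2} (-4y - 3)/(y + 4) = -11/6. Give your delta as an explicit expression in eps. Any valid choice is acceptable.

Let eps > 0 be given. We want delta > 0 with 0 < |y − 2| < delta ⇒ |(-4y - 3)/(y + 4) + 11/6| < eps.
Combining over a common denominator, (-4y - 3)/(y + 4) + 11/6 = [(-4y - 3)·6 − (-11)·(y + 4)] / [6·(y + 4)] = -13(y − 2) / (6(y + 4)).
So |(-4y - 3)/(y + 4) + 11/6| = 13|y − 2| / (6·|y + 4|).
Restrict delta ≤ 3. Then |y − 2| < 3 gives |y + 4| = |(y − 2) + 6| ≥ 6 − 3 = 3.
Hence |(-4y - 3)/(y + 4) + 11/6| < 13|y − 2|/(6·3) = (13/18)|y − 2|, which is < eps once |y − 2| < (18/13)eps.
Take delta = min(3, (18/13)eps). Then 0 < |y − 2| < delta forces both bounds, so |(-4y - 3)/(y + 4) + 11/6| < eps.

delta = min(3, (18/13)eps)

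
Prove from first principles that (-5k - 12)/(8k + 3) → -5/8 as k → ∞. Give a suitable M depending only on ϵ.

Fix ϵ > 0. For k ≥ 1, |(-5k - 12)/(8k + 3) + 5/8| = |-81|/(8(8k + 3)) = 81/(8(8k + 3)).
Since 8k + 3 ≥ 8k for k ≥ 1, this is ≤ 81/(8·8k) = (81/64)/k.
So |(-5k - 12)/(8k + 3) + 5/8| < ϵ whenever k > (81/64)/ϵ.
Take M = (81/64)/ϵ. If k > M then |(-5k - 12)/(8k + 3) + 5/8| ≤ (81/64)/k < ϵ.

M = (81/64)/ϵ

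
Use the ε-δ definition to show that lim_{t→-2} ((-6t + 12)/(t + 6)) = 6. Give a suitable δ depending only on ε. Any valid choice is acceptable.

Fix ε > 0. We want δ > 0 with 0 < |t + 2| < δ ⇒ |(-6t + 12)/(t + 6) − 6| < ε.
Combining over a common denominator, (-6t + 12)/(t + 6) − 6 = [(-6t + 12)·4 − 24·(t + 6)] / [4·(t + 6)] = -48(t + 2) / (4(t + 6)).
So |(-6t + 12)/(t + 6) − 6| = 48|t + 2| / (4·|t + 6|).
Require δ ≤ 2, so |t + 6| ≥ |4| − |t + 2| > 4 − 2 = 2.
Hence |(-6t + 12)/(t + 6) − 6| < 48|t + 2|/(4·2) = 6|t + 2|, which is < ε once |t + 2| < (1/6)ε.
Take δ = min(2, (1/6)ε). Then 0 < |t + 2| < δ forces both bounds, so |(-6t + 12)/(t + 6) − 6| < ε.

δ = min(2, (1/6)ε)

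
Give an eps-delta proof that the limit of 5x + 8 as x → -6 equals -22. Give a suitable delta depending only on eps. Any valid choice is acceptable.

delta = eps/5

Let eps > 0 be given. We need delta > 0 so that 0 < |x + 6| < delta implies |(5x + 8) + 22| < eps.
Since (5x + 8) + 22 = 5(x + 6), we have |(5x + 8) + 22| = 5|x + 6|.
Thus it suffices that |x + 6| < eps/5.
Choosing delta = eps/5 gives |(5x + 8) + 22| = 5|x + 6| < eps whenever |x + 6| < delta.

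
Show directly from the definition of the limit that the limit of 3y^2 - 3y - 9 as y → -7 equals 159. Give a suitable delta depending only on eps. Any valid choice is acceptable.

Fix eps > 0. We want delta > 0 such that 0 < |y + 7| < delta implies |(3y^2 - 3y - 9) − 159| < eps.
(3y^2 - 3y - 9) − 159 = 3y^2 - 3y - 168 = (y + 7)(3y - 24).
So |(3y^2 - 3y - 9) − 159| = |y + 7|·|3y - 24|.
Assume first that |y + 7| < 1, so |y| < 8. Then |3y - 24| ≤ 3·8 + 24 = 48.
Hence |(3y^2 - 3y - 9) − 159| ≤ 48|y + 7| < eps provided |y + 7| < eps/48.
Take delta = min(1, eps/48). Then 0 < |y + 7| < delta gives both |y + 7| < 1 and |y + 7| < eps/48, so |(3y^2 - 3y - 9) − 159| < eps.

delta = min(1, eps/48)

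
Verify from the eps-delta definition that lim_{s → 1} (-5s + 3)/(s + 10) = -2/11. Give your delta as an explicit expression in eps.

Fix eps > 0. We want delta > 0 with 0 < |s − 1| < delta ⇒ |(-5s + 3)/(s + 10) + 2/11| < eps.
Combining over a common denominator, (-5s + 3)/(s + 10) + 2/11 = [(-5s + 3)·11 − (-2)·(s + 10)] / [11·(s + 10)] = -53(s − 1) / (11(s + 10)).
So |(-5s + 3)/(s + 10) + 2/11| = 53|s − 1| / (11·|s + 10|).
Require delta ≤ 11/2, so |s + 10| ≥ |11| − |s − 1| > 11 − 11/2 = 11/2.
Hence |(-5s + 3)/(s + 10) + 2/11| < 53|s − 1|/(11·(11/2)) = (106/121)|s − 1|, which is < eps once |s − 1| < (121/106)eps.
Take delta = min(11/2, (121/106)eps). Then 0 < |s − 1| < delta forces both bounds, so |(-5s + 3)/(s + 10) + 2/11| < eps.

delta = min(11/2, (121/106)eps)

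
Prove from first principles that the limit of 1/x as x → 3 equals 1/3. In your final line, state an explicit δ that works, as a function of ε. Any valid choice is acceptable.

δ = min(3/2, (9/2)ε)

Let ε > 0. We seek δ > 0 such that 0 < |x − 3| < δ implies |1/x − (1/3)| < ε.
|1/x − (1/3)| = |3 − x|/(3·|x|) = |x − 3|/(3|x|).
Require δ ≤ 3/2 so that |x| > 3 − 3/2 = 3/2, hence 3|x| > 9/2.
Then |1/x − (1/3)| < |x − 3|/(9/2), which is < ε when |x − 3| < (9/2)ε.
Take δ = min(3/2, (9/2)ε). Then 0 < |x − 3| < δ gives both |x − 3| < 3/2 and |x − 3| < (9/2)ε, so |1/x − (1/3)| < ε.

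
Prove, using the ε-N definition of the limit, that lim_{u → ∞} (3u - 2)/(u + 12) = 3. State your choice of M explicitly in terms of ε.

M = 38/ε

Suppose ε > 0. We seek M > 0 such that u > M implies |(3u - 2)/(u + 12) − 3| < ε.
(3u - 2)/(u + 12) − 3 = ((3u - 2) − 3(u + 12)) / ((u + 12)) = -38/((u + 12)).
For u > 0 we have u + 12 > u, so |(3u - 2)/(u + 12) − 3| = 38/((u + 12)) < 38/(u) = 38/u.
Thus |(3u - 2)/(u + 12) − 3| < ε whenever u > 38/ε.
Take M = 38/ε. If u > M then |(3u - 2)/(u + 12) − 3| < 38/u < ε.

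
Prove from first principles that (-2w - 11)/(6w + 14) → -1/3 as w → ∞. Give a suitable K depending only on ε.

K = (19/18)/ε

Let ε > 0. We seek K > 0 such that w > K implies |(-2w - 11)/(6w + 14) + 1/3| < ε.
(-2w - 11)/(6w + 14) + 1/3 = (6(-2w - 11) − (-2)(6w + 14)) / (6(6w + 14)) = -38/(6(6w + 14)).
For w > 0 we have 6w + 14 > 6w, so |(-2w - 11)/(6w + 14) + 1/3| = 38/(6(6w + 14)) < 38/(6·6w) = (19/18)/w.
Thus |(-2w - 11)/(6w + 14) + 1/3| < ε whenever w > (19/18)/ε.
Take K = (19/18)/ε. If w > K then |(-2w - 11)/(6w + 14) + 1/3| < (19/18)/w < ε.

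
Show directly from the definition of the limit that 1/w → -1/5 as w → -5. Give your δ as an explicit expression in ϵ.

δ = min(5/2, (25/2)ϵ)

Let ϵ > 0 be given. We seek δ > 0 such that 0 < |w + 5| < δ implies |1/w + 1/5| < ϵ.
|1/w + 1/5| = |-5 − w|/(5·|w|) = |w + 5|/(5|w|).
Require δ ≤ 5/2 so that |w| > 5 − 5/2 = 5/2, hence 5|w| > 25/2.
Then |1/w + 1/5| < |w + 5|/(25/2), which is < ϵ when |w + 5| < (25/2)ϵ.
Take δ = min(5/2, (25/2)ϵ). Then 0 < |w + 5| < δ gives both |w + 5| < 5/2 and |w + 5| < (25/2)ϵ, so |1/w + 1/5| < ϵ.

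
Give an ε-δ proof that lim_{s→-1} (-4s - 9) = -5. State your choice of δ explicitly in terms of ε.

Let ε > 0. We need δ > 0 so that 0 < |s + 1| < δ implies |(-4s - 9) + 5| < ε.
Since (-4s - 9) + 5 = -4(s + 1), we have |(-4s - 9) + 5| = 4|s + 1|.
So 4|s + 1| < ε exactly when |s + 1| < ε/4.
Take δ = ε/4. If 0 < |s + 1| < δ then |(-4s - 9) + 5| = 4|s + 1| < 4·(ε/4) = ε.

δ = ε/4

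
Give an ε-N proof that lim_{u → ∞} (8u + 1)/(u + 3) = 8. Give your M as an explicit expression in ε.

M = 23/ε

Fix ε > 0. We seek M > 0 such that u > M implies |(8u + 1)/(u + 3) − 8| < ε.
(8u + 1)/(u + 3) − 8 = ((8u + 1) − 8(u + 3)) / ((u + 3)) = -23/((u + 3)).
For u > 0 we have u + 3 > u, so |(8u + 1)/(u + 3) − 8| = 23/((u + 3)) < 23/(u) = 23/u.
Thus |(8u + 1)/(u + 3) − 8| < ε whenever u > 23/ε.
Take M = 23/ε. If u > M then |(8u + 1)/(u + 3) − 8| < 23/u < ε.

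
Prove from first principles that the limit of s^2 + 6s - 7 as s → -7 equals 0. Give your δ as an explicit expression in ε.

Fix ε > 0. We want δ > 0 such that 0 < |s + 7| < δ implies |(s^2 + 6s - 7)| < ε.
(s^2 + 6s - 7) = s^2 + 6s - 7 = (s + 7)(s - 1).
So |(s^2 + 6s - 7)| = |s + 7|·|s - 1|.
Assume first that |s + 7| < 2, so |s| < 9. Then |s - 1| ≤ 9 + 1 = 10.
Hence |(s^2 + 6s - 7)| ≤ 10|s + 7| < ε provided |s + 7| < ε/10.
Choosing δ = min(2, ε/10) ensures both conditions, hence |(s^2 + 6s - 7)| < ε.

δ = min(2, ε/10)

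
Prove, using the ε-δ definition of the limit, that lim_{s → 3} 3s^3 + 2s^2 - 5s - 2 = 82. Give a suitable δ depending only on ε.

δ = min(2, ε/158)

Suppose ε > 0. We want δ > 0 such that 0 < |s − 3| < δ implies |(3s^3 + 2s^2 - 5s - 2) − 82| < ε.
(3s^3 + 2s^2 - 5s - 2) − 82 = 3s^3 + 2s^2 - 5s - 84 = (s − 3)(3s^2 + 11s + 28).
So |(3s^3 + 2s^2 - 5s - 2) − 82| = |s − 3|·|3s^2 + 11s + 28|.
Require δ ≤ 2. Then |s − 3| < 2 gives |s| < 5, and by the triangle inequality |3s^2 + 11s + 28| ≤ 3·5^2 + 11·5 + 28 = 158.
Hence |(3s^3 + 2s^2 - 5s - 2) − 82| ≤ 158|s − 3| < ε provided |s − 3| < ε/158.
Choosing δ = min(2, ε/158) ensures both conditions, hence |(3s^3 + 2s^2 - 5s - 2) − 82| < ε.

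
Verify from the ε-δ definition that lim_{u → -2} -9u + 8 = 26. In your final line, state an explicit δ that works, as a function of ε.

δ = ε/9

Fix ε > 0. We need δ > 0 so that 0 < |u + 2| < δ implies |(-9u + 8) − 26| < ε.
|(-9u + 8) − 26| = |-9u - 18| = 9|u + 2|.
Thus it suffices that |u + 2| < ε/9.
Take δ = ε/9. If 0 < |u + 2| < δ then |(-9u + 8) − 26| = 9|u + 2| < 9·(ε/9) = ε.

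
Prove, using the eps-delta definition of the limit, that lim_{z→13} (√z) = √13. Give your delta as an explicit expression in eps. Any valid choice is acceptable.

delta = min(13, √13·eps)

Let eps > 0. We want delta > 0 such that 0 < |z − 13| < delta implies |√z − √13| < eps.
Multiplying by the conjugate, |√z − √13| = |z − 13|/(√z + √13).
Restrict delta ≤ 13 so that |z − 13| < 13 forces z > 0, and then √z + √13 > √13.
Hence |√z − √13| < |z − 13|/√13, which is < eps once |z − 13| < √13·eps.
Take delta = min(13, √13·eps). If 0 < |z − 13| < delta then z > 0 and |√z − √13| < |z − 13|/√13 < eps.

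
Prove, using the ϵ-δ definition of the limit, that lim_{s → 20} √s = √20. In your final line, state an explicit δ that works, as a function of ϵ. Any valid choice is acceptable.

Let ϵ > 0. We want δ > 0 such that 0 < |s − 20| < δ implies |√s − √20| < ϵ.
Multiplying by the conjugate, |√s − √20| = |s − 20|/(√s + √20).
Restrict δ ≤ 20 so that |s − 20| < 20 forces s > 0, and then √s + √20 > √20.
Hence |√s − √20| < |s − 20|/√20, which is < ϵ once |s − 20| < √20·ϵ.
Take δ = min(20, √20·ϵ). If 0 < |s − 20| < δ then s > 0 and |√s − √20| < |s − 20|/√20 < ϵ.

δ = min(20, √20·ϵ)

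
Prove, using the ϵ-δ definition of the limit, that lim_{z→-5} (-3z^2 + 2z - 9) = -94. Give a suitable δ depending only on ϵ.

δ = min(1, ϵ/35)

Let ϵ > 0 be given. We want δ > 0 such that 0 < |z + 5| < δ implies |(-3z^2 + 2z - 9) + 94| < ϵ.
(-3z^2 + 2z - 9) + 94 = -3z^2 + 2z + 85 = (z + 5)(-3z + 17).
So |(-3z^2 + 2z - 9) + 94| = |z + 5|·|-3z + 17|.
Require δ ≤ 1. Then |z + 5| < 1 gives |z| < 6, and by the triangle inequality |-3z + 17| ≤ 3·6 + 17 = 35.
Hence |(-3z^2 + 2z - 9) + 94| ≤ 35|z + 5| < ϵ provided |z + 5| < ϵ/35.
Take δ = min(1, ϵ/35). Then 0 < |z + 5| < δ gives both |z + 5| < 1 and |z + 5| < ϵ/35, so |(-3z^2 + 2z - 9) + 94| < ϵ.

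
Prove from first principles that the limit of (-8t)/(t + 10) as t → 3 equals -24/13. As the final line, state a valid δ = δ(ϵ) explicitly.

Let ϵ > 0. We want δ > 0 with 0 < |t − 3| < δ ⇒ |(-8t)/(t + 10) + 24/13| < ϵ.
Combining over a common denominator, (-8t)/(t + 10) + 24/13 = [(-8t)·13 − (-24)·(t + 10)] / [13·(t + 10)] = -80(t − 3) / (13(t + 10)).
So |(-8t)/(t + 10) + 24/13| = 80|t − 3| / (13·|t + 10|).
Restrict δ ≤ 13/2. Then |t − 3| < 13/2 gives |t + 10| = |(t − 3) + 13| ≥ 13 − 13/2 = 13/2.
Hence |(-8t)/(t + 10) + 24/13| < 80|t − 3|/(13·(13/2)) = (160/169)|t − 3|, which is < ϵ once |t − 3| < (169/160)ϵ.
Take δ = min(13/2, (169/160)ϵ). Then 0 < |t − 3| < δ forces both bounds, so |(-8t)/(t + 10) + 24/13| < ϵ.

δ = min(13/2, (169/160)ϵ)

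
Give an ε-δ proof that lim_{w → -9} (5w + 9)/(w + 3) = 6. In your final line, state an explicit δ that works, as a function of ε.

δ = min(3, 3ε)

Let ε > 0 be given. We want δ > 0 with 0 < |w + 9| < δ ⇒ |(5w + 9)/(w + 3) − 6| < ε.
Combining over a common denominator, (5w + 9)/(w + 3) − 6 = [(5w + 9)·(-6) − (-36)·(w + 3)] / [(-6)·(w + 3)] = 6(w + 9) / ((-6)(w + 3)).
So |(5w + 9)/(w + 3) − 6| = 6|w + 9| / (6·|w + 3|).
Require δ ≤ 3, so |w + 3| ≥ |-6| − |w + 9| > 6 − 3 = 3.
Hence |(5w + 9)/(w + 3) − 6| < 6|w + 9|/(6·3) = (1/3)|w + 9|, which is < ε once |w + 9| < 3ε.
Take δ = min(3, 3ε). Then 0 < |w + 9| < δ forces both bounds, so |(5w + 9)/(w + 3) − 6| < ε.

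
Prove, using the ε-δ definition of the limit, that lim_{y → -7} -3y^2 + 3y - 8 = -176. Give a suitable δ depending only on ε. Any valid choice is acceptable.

Suppose ε > 0. We want δ > 0 such that 0 < |y + 7| < δ implies |(-3y^2 + 3y - 8) + 176| < ε.
(-3y^2 + 3y - 8) + 176 = -3y^2 + 3y + 168 = (y + 7)(-3y + 24).
So |(-3y^2 + 3y - 8) + 176| = |y + 7|·|-3y + 24|.
Require δ ≤ 1. Then |y + 7| < 1 gives |y| < 8, and by the triangle inequality |-3y + 24| ≤ 3·8 + 24 = 48.
Hence |(-3y^2 + 3y - 8) + 176| ≤ 48|y + 7| < ε provided |y + 7| < ε/48.
Take δ = min(1, ε/48). Then 0 < |y + 7| < δ gives both |y + 7| < 1 and |y + 7| < ε/48, so |(-3y^2 + 3y - 8) + 176| < ε.

δ = min(1, ε/48)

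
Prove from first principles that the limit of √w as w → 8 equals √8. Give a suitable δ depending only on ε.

δ = min(8, √8·ε)

Let ε > 0 be given. We want δ > 0 such that 0 < |w − 8| < δ implies |√w − √8| < ε.
Rationalise: √w − √8 = (w − 8)/(√w + √8), so |√w − √8| = |w − 8|/(√w + √8).
Restrict δ ≤ 8 so that |w − 8| < 8 forces w > 0, and then √w + √8 > √8.
Hence |√w − √8| < |w − 8|/√8, which is < ε once |w − 8| < √8·ε.
Take δ = min(8, √8·ε). If 0 < |w − 8| < δ then w > 0 and |√w − √8| < |w − 8|/√8 < ε.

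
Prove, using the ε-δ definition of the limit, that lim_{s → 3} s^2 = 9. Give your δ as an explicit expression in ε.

Let ε > 0 be given. We seek δ > 0 with 0 < |s − 3| < δ ⇒ |s^2 − 9| < ε.
Factor: s^2 − 9 = (s − 3)(s + 3), so |s^2 − 9| = |s − 3|·|s + 3|.
Restrict δ ≤ 2. Then |s − 3| < 2 gives |s| < 5, so by the triangle inequality |s + 3| ≤ 5 + 3 = 8.
Hence |s^2 − 9| ≤ 8|s − 3|, which is < ε once |s − 3| < ε/8.
Take δ = min(2, ε/8). If 0 < |s − 3| < δ then both bounds hold and |s^2 − 9| ≤ 8|s − 3| < 8·(ε/8) = ε.

δ = min(2, ε/8)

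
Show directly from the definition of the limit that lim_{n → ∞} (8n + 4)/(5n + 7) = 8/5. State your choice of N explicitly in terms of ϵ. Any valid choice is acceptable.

Fix ϵ > 0. For n ≥ 1, |(8n + 4)/(5n + 7) − (8/5)| = |-36|/(5(5n + 7)) = 36/(5(5n + 7)).
Since 5n + 7 ≥ 5n for n ≥ 1, this is ≤ 36/(5·5n) = (36/25)/n.
So |(8n + 4)/(5n + 7) − (8/5)| < ϵ whenever n > (36/25)/ϵ.
Take N = (36/25)/ϵ. If n > N then |(8n + 4)/(5n + 7) − (8/5)| ≤ (36/25)/n < ϵ.

N = (36/25)/ϵ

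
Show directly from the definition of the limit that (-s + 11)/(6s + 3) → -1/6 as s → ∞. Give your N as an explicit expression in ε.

Suppose ε > 0. We seek N > 0 such that s > N implies |(-s + 11)/(6s + 3) + 1/6| < ε.
(-s + 11)/(6s + 3) + 1/6 = (6(-s + 11) − (-1)(6s + 3)) / (6(6s + 3)) = 69/(6(6s + 3)).
For s > 0 we have 6s + 3 > 6s, so |(-s + 11)/(6s + 3) + 1/6| = 69/(6(6s + 3)) < 69/(6·6s) = (23/12)/s.
Thus |(-s + 11)/(6s + 3) + 1/6| < ε whenever s > (23/12)/ε.
Take N = (23/12)/ε. If s > N then |(-s + 11)/(6s + 3) + 1/6| < (23/12)/s < ε.

N = (23/12)/ε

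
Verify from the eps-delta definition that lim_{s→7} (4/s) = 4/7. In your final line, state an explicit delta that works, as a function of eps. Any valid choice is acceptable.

Let eps > 0. We seek delta > 0 such that 0 < |s − 7| < delta implies |4/s − (4/7)| < eps.
|4/s − (4/7)| = 4·|7 − s|/(7·|s|) = 4|s − 7|/(7|s|).
Require delta ≤ 7/2 so that |s| > 7 − 7/2 = 7/2, hence 7|s| > 49/2.
Then |4/s − (4/7)| < 4|s − 7|/(49/2), which is < eps when |s − 7| < (49/8)eps.
Take delta = min(7/2, (49/8)eps). Then 0 < |s − 7| < delta gives both |s − 7| < 7/2 and |s − 7| < (49/8)eps, so |4/s − (4/7)| < eps.

delta = min(7/2, (49/8)eps)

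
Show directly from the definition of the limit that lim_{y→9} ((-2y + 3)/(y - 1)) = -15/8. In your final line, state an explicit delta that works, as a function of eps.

delta = min(4, 32eps)

Fix eps > 0. We want delta > 0 with 0 < |y − 9| < delta ⇒ |(-2y + 3)/(y - 1) + 15/8| < eps.
Combining over a common denominator, (-2y + 3)/(y - 1) + 15/8 = [(-2y + 3)·8 − (-15)·(y - 1)] / [8·(y - 1)] = -1(y − 9) / (8(y - 1)).
So |(-2y + 3)/(y - 1) + 15/8| = |y − 9| / (8·|y − 1|).
Restrict delta ≤ 4. Then |y − 9| < 4 gives |y − 1| = |(y − 9) + 8| ≥ 8 − 4 = 4.
Hence |(-2y + 3)/(y - 1) + 15/8| < |y − 9|/(8·4) = (1/32)|y − 9|, which is < eps once |y − 9| < 32eps.
Take delta = min(4, 32eps). Then 0 < |y − 9| < delta forces both bounds, so |(-2y + 3)/(y - 1) + 15/8| < eps.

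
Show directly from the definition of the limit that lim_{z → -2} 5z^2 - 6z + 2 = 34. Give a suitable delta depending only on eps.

Let eps > 0 be given. We want delta > 0 such that 0 < |z + 2| < delta implies |(5z^2 - 6z + 2) − 34| < eps.
(5z^2 - 6z + 2) − 34 = 5z^2 - 6z - 32 = (z + 2)(5z - 16).
So |(5z^2 - 6z + 2) − 34| = |z + 2|·|5z - 16|.
Require delta ≤ 2. Then |z + 2| < 2 gives |z| < 4, and by the triangle inequality |5z - 16| ≤ 5·4 + 16 = 36.
Hence |(5z^2 - 6z + 2) − 34| ≤ 36|z + 2| < eps provided |z + 2| < eps/36.
Choosing delta = min(2, eps/36) ensures both conditions, hence |(5z^2 - 6z + 2) − 34| < eps.

delta = min(2, eps/36)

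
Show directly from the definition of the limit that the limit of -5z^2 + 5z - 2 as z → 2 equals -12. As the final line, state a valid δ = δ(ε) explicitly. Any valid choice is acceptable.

δ = min(1, ε/20)

Fix ε > 0. We want δ > 0 such that 0 < |z − 2| < δ implies |(-5z^2 + 5z - 2) + 12| < ε.
(-5z^2 + 5z - 2) + 12 = -5z^2 + 5z + 10 = (z − 2)(-5z - 5).
So |(-5z^2 + 5z - 2) + 12| = |z − 2|·|-5z - 5|.
Assume first that |z − 2| < 1, so |z| < 3. Then |-5z - 5| ≤ 5·3 + 5 = 20.
Hence |(-5z^2 + 5z - 2) + 12| ≤ 20|z − 2| < ε provided |z − 2| < ε/20.
Choosing δ = min(1, ε/20) ensures both conditions, hence |(-5z^2 + 5z - 2) + 12| < ε.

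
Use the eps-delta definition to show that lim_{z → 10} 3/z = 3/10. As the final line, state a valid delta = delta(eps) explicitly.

delta = min(5, (50/3)eps)

Suppose eps > 0. We seek delta > 0 such that 0 < |z − 10| < delta implies |3/z − (3/10)| < eps.
|3/z − (3/10)| = 3·|10 − z|/(10·|z|) = 3|z − 10|/(10|z|).
Restrict delta ≤ 5. Then |z − 10| < 5 gives |z| > 5, so 10|z| > 50.
Then |3/z − (3/10)| < 3|z − 10|/50, which is < eps when |z − 10| < (50/3)eps.
Take delta = min(5, (50/3)eps). Then 0 < |z − 10| < delta gives both |z − 10| < 5 and |z − 10| < (50/3)eps, so |3/z − (3/10)| < eps.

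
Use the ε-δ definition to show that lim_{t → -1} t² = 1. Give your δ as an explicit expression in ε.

δ = min(1, ε/3)

Fix ε > 0. We seek δ > 0 with 0 < |t + 1| < δ ⇒ |t² − 1| < ε.
Factor: t² − 1 = (t + 1)(t - 1), so |t² − 1| = |t + 1|·|t - 1|.
Impose δ ≤ 1 so that |t| < 2; then |t - 1| ≤ 3.
Hence |t² − 1| ≤ 3|t + 1|, which is < ε once |t + 1| < ε/3.
Take δ = min(1, ε/3). If 0 < |t + 1| < δ then both bounds hold and |t² − 1| ≤ 3|t + 1| < 3·(ε/3) = ε.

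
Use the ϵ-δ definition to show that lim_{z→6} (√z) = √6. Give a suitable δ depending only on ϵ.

δ = min(6, √6·ϵ)

Suppose ϵ > 0. We want δ > 0 such that 0 < |z − 6| < δ implies |√z − √6| < ϵ.
Multiplying by the conjugate, |√z − √6| = |z − 6|/(√z + √6).
Restrict δ ≤ 6 so that |z − 6| < 6 forces z > 0, and then √z + √6 > √6.
Hence |√z − √6| < |z − 6|/√6, which is < ϵ once |z − 6| < √6·ϵ.
Take δ = min(6, √6·ϵ). If 0 < |z − 6| < δ then z > 0 and |√z − √6| < |z − 6|/√6 < ϵ.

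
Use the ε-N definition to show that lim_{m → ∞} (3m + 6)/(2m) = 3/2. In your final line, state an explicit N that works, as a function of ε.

N = 3/ε

Let ε > 0. For m ≥ 1, |(3m + 6)/(2m) − (3/2)| = |12|/(2(2m)) = 12/(2(2m)).
Since 2m ≥ 2m for m ≥ 1, this is ≤ 12/(2·2m) = 3/m.
So |(3m + 6)/(2m) − (3/2)| < ε whenever m > 3/ε.
Take N = 3/ε. If m > N then |(3m + 6)/(2m) − (3/2)| ≤ 3/m < ε.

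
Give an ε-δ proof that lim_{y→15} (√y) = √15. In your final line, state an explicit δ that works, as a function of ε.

δ = min(15, √15·ε)

Let ε > 0 be given. We want δ > 0 such that 0 < |y − 15| < δ implies |√y − √15| < ε.
Multiplying by the conjugate, |√y − √15| = |y − 15|/(√y + √15).
Restrict δ ≤ 15 so that |y − 15| < 15 forces y > 0, and then √y + √15 > √15.
Hence |√y − √15| < |y − 15|/√15, which is < ε once |y − 15| < √15·ε.
Take δ = min(15, √15·ε). If 0 < |y − 15| < δ then y > 0 and |√y − √15| < |y − 15|/√15 < ε.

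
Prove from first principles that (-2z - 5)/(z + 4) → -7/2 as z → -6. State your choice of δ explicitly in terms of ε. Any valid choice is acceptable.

Fix ε > 0. We want δ > 0 with 0 < |z + 6| < δ ⇒ |(-2z - 5)/(z + 4) + 7/2| < ε.
Combining over a common denominator, (-2z - 5)/(z + 4) + 7/2 = [(-2z - 5)·(-2) − 7·(z + 4)] / [(-2)·(z + 4)] = -3(z + 6) / ((-2)(z + 4)).
So |(-2z - 5)/(z + 4) + 7/2| = 3|z + 6| / (2·|z + 4|).
Restrict δ ≤ 1. Then |z + 6| < 1 gives |z + 4| = |(z + 6) + (-2)| ≥ 2 − 1 = 1.
Hence |(-2z - 5)/(z + 4) + 7/2| < 3|z + 6|/(2·1) = (3/2)|z + 6|, which is < ε once |z + 6| < (2/3)ε.
Take δ = min(1, (2/3)ε). Then 0 < |z + 6| < δ forces both bounds, so |(-2z - 5)/(z + 4) + 7/2| < ε.

δ = min(1, (2/3)ε)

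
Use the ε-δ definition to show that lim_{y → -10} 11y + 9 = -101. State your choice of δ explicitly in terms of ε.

δ = ε/11

Let ε > 0. We need δ > 0 so that 0 < |y + 10| < δ implies |(11y + 9) + 101| < ε.
|(11y + 9) + 101| = |11y + 110| = 11|y + 10|.
Thus it suffices that |y + 10| < ε/11.
Choosing δ = ε/11 gives |(11y + 9) + 101| = 11|y + 10| < ε whenever |y + 10| < δ.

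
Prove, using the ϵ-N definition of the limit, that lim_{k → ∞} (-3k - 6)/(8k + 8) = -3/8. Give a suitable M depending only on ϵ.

Let ϵ > 0. For k ≥ 1, |(-3k - 6)/(8k + 8) + 3/8| = |-24|/(8(8k + 8)) = 24/(8(8k + 8)).
Since 8k + 8 ≥ 8k for k ≥ 1, this is ≤ 24/(8·8k) = (3/8)/k.
So |(-3k - 6)/(8k + 8) + 3/8| < ϵ whenever k > (3/8)/ϵ.
Take M = (3/8)/ϵ. If k > M then |(-3k - 6)/(8k + 8) + 3/8| ≤ (3/8)/k < ϵ.

M = (3/8)/ϵ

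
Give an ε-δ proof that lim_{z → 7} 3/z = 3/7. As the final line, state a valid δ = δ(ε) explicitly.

δ = min(7/2, (49/6)ε)

Fix ε > 0. We seek δ > 0 such that 0 < |z − 7| < δ implies |3/z − (3/7)| < ε.
|3/z − (3/7)| = 3·|7 − z|/(7·|z|) = 3|z − 7|/(7|z|).
Restrict δ ≤ 7/2. Then |z − 7| < 7/2 gives |z| > 7/2, so 7|z| > 49/2.
Then |3/z − (3/7)| < 3|z − 7|/(49/2), which is < ε when |z − 7| < (49/6)ε.
Take δ = min(7/2, (49/6)ε). Then 0 < |z − 7| < δ gives both |z − 7| < 7/2 and |z − 7| < (49/6)ε, so |3/z − (3/7)| < ε.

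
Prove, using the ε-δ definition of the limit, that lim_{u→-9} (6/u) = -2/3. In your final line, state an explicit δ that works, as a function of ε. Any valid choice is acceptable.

δ = min(9/2, (27/4)ε)

Suppose ε > 0. We seek δ > 0 such that 0 < |u + 9| < δ implies |6/u + 2/3| < ε.
|6/u + 2/3| = 6·|-9 − u|/(9·|u|) = 6|u + 9|/(9|u|).
Restrict δ ≤ 9/2. Then |u + 9| < 9/2 gives |u| > 9/2, so 9|u| > 81/2.
Then |6/u + 2/3| < 6|u + 9|/(81/2), which is < ε when |u + 9| < (27/4)ε.
Take δ = min(9/2, (27/4)ε). Then 0 < |u + 9| < δ gives both |u + 9| < 9/2 and |u + 9| < (27/4)ε, so |6/u + 2/3| < ε.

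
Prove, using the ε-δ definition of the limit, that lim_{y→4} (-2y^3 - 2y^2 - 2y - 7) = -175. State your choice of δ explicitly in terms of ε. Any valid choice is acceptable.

δ = min(2, ε/174)

Let ε > 0 be given. We want δ > 0 such that 0 < |y − 4| < δ implies |(-2y^3 - 2y^2 - 2y - 7) + 175| < ε.
(-2y^3 - 2y^2 - 2y - 7) + 175 = -2y^3 - 2y^2 - 2y + 168 = (y − 4)(-2y^2 - 10y - 42).
So |(-2y^3 - 2y^2 - 2y - 7) + 175| = |y − 4|·|-2y^2 - 10y - 42|.
Require δ ≤ 2. Then |y − 4| < 2 gives |y| < 6, and by the triangle inequality |-2y^2 - 10y - 42| ≤ 2·6^2 + 10·6 + 42 = 174.
Hence |(-2y^3 - 2y^2 - 2y - 7) + 175| ≤ 174|y − 4| < ε provided |y − 4| < ε/174.
Choosing δ = min(2, ε/174) ensures both conditions, hence |(-2y^3 - 2y^2 - 2y - 7) + 175| < ε.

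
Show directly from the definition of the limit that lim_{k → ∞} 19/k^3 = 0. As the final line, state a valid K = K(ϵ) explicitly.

Let ϵ > 0. For k ≥ 1, |19/k^3 − 0| = 19/k^3.
19/k^3 < ϵ ⇔ k^3 > 19/ϵ ⇔ k > (19/ϵ)^{1/3}.
Take K = (19/ϵ)^{1/3}. Then k > K implies 19/k^3 < ϵ.

K = (19/ϵ)^{1/3}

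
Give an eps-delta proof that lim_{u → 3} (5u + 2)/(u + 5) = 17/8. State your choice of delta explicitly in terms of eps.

delta = min(4, (32/23)eps)

Let eps > 0 be given. We want delta > 0 with 0 < |u − 3| < delta ⇒ |(5u + 2)/(u + 5) − (17/8)| < eps.
Combining over a common denominator, (5u + 2)/(u + 5) − (17/8) = [(5u + 2)·8 − 17·(u + 5)] / [8·(u + 5)] = 23(u − 3) / (8(u + 5)).
So |(5u + 2)/(u + 5) − (17/8)| = 23|u − 3| / (8·|u + 5|).
Restrict delta ≤ 4. Then |u − 3| < 4 gives |u + 5| = |(u − 3) + 8| ≥ 8 − 4 = 4.
Hence |(5u + 2)/(u + 5) − (17/8)| < 23|u − 3|/(8·4) = (23/32)|u − 3|, which is < eps once |u − 3| < (32/23)eps.
Take delta = min(4, (32/23)eps). Then 0 < |u − 3| < delta forces both bounds, so |(5u + 2)/(u + 5) − (17/8)| < eps.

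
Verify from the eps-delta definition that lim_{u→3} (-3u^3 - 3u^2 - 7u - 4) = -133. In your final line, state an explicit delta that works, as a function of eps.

Let eps > 0 be given. We want delta > 0 such that 0 < |u − 3| < delta implies |(-3u^3 - 3u^2 - 7u - 4) + 133| < eps.
(-3u^3 - 3u^2 - 7u - 4) + 133 = -3u^3 - 3u^2 - 7u + 129 = (u − 3)(-3u^2 - 12u - 43).
So |(-3u^3 - 3u^2 - 7u - 4) + 133| = |u − 3|·|-3u^2 - 12u - 43|.
Assume first that |u − 3| < 1, so |u| < 4. Then |-3u^2 - 12u - 43| ≤ 3·4^2 + 12·4 + 43 = 139.
Hence |(-3u^3 - 3u^2 - 7u - 4) + 133| ≤ 139|u − 3| < eps provided |u − 3| < eps/139.
Choosing delta = min(1, eps/139) ensures both conditions, hence |(-3u^3 - 3u^2 - 7u - 4) + 133| < eps.

delta = min(1, eps/139)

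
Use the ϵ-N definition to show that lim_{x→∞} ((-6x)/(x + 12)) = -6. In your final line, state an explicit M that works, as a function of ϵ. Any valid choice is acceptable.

M = 72/ϵ

Let ϵ > 0. We seek M > 0 such that x > M implies |(-6x)/(x + 12) + 6| < ϵ.
(-6x)/(x + 12) + 6 = ((-6x) − (-6)(x + 12)) / ((x + 12)) = 72/((x + 12)).
For x > 0 we have x + 12 > x, so |(-6x)/(x + 12) + 6| = 72/((x + 12)) < 72/(x) = 72/x.
Thus |(-6x)/(x + 12) + 6| < ϵ whenever x > 72/ϵ.
Take M = 72/ϵ. If x > M then |(-6x)/(x + 12) + 6| < 72/x < ϵ.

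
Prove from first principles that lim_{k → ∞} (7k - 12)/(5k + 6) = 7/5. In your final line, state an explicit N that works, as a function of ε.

Fix ε > 0. For k ≥ 1, |(7k - 12)/(5k + 6) − (7/5)| = |-102|/(5(5k + 6)) = 102/(5(5k + 6)).
Since 5k + 6 ≥ 5k for k ≥ 1, this is ≤ 102/(5·5k) = (102/25)/k.
So |(7k - 12)/(5k + 6) − (7/5)| < ε whenever k > (102/25)/ε.
Take N = (102/25)/ε. If k > N then |(7k - 12)/(5k + 6) − (7/5)| ≤ (102/25)/k < ε.

N = (102/25)/ε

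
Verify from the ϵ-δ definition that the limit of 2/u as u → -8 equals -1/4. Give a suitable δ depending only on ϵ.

δ = min(4, 16ϵ)

Let ϵ > 0 be given. We seek δ > 0 such that 0 < |u + 8| < δ implies |2/u + 1/4| < ϵ.
|2/u + 1/4| = 2·|-8 − u|/(8·|u|) = 2|u + 8|/(8|u|).
Restrict δ ≤ 4. Then |u + 8| < 4 gives |u| > 4, so 8|u| > 32.
Then |2/u + 1/4| < 2|u + 8|/32, which is < ϵ when |u + 8| < 16ϵ.
Take δ = min(4, 16ϵ). Then 0 < |u + 8| < δ gives both |u + 8| < 4 and |u + 8| < 16ϵ, so |2/u + 1/4| < ϵ.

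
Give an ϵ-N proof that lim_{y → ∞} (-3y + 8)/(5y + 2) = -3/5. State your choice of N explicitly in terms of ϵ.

Suppose ϵ > 0. We seek N > 0 such that y > N implies |(-3y + 8)/(5y + 2) + 3/5| < ϵ.
(-3y + 8)/(5y + 2) + 3/5 = (5(-3y + 8) − (-3)(5y + 2)) / (5(5y + 2)) = 46/(5(5y + 2)).
For y > 0 we have 5y + 2 > 5y, so |(-3y + 8)/(5y + 2) + 3/5| = 46/(5(5y + 2)) < 46/(5·5y) = (46/25)/y.
Thus |(-3y + 8)/(5y + 2) + 3/5| < ϵ whenever y > (46/25)/ϵ.
Take N = (46/25)/ϵ. If y > N then |(-3y + 8)/(5y + 2) + 3/5| < (46/25)/y < ϵ.

N = (46/25)/ϵ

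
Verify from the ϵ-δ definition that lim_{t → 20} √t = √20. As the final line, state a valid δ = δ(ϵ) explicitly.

δ = min(20, √20·ϵ)

Suppose ϵ > 0. We want δ > 0 such that 0 < |t − 20| < δ implies |√t − √20| < ϵ.
Multiplying by the conjugate, |√t − √20| = |t − 20|/(√t + √20).
Restrict δ ≤ 20 so that |t − 20| < 20 forces t > 0, and then √t + √20 > √20.
Hence |√t − √20| < |t − 20|/√20, which is < ϵ once |t − 20| < √20·ϵ.
Take δ = min(20, √20·ϵ). If 0 < |t − 20| < δ then t > 0 and |√t − √20| < |t − 20|/√20 < ϵ.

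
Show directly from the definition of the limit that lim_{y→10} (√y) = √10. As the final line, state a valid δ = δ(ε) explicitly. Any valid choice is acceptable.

δ = min(10, √10·ε)

Let ε > 0. We want δ > 0 such that 0 < |y − 10| < δ implies |√y − √10| < ε.
Multiplying by the conjugate, |√y − √10| = |y − 10|/(√y + √10).
Restrict δ ≤ 10 so that |y − 10| < 10 forces y > 0, and then √y + √10 > √10.
Hence |√y − √10| < |y − 10|/√10, which is < ε once |y − 10| < √10·ε.
Take δ = min(10, √10·ε). If 0 < |y − 10| < δ then y > 0 and |√y − √10| < |y − 10|/√10 < ε.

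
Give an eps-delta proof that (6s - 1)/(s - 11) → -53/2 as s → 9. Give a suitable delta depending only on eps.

delta = min(1, (2/65)eps)

Suppose eps > 0. We want delta > 0 with 0 < |s − 9| < delta ⇒ |(6s - 1)/(s - 11) + 53/2| < eps.
Combining over a common denominator, (6s - 1)/(s - 11) + 53/2 = [(6s - 1)·(-2) − 53·(s - 11)] / [(-2)·(s - 11)] = -65(s − 9) / ((-2)(s - 11)).
So |(6s - 1)/(s - 11) + 53/2| = 65|s − 9| / (2·|s − 11|).
Require delta ≤ 1, so |s − 11| ≥ |-2| − |s − 9| > 2 − 1 = 1.
Hence |(6s - 1)/(s - 11) + 53/2| < 65|s − 9|/(2·1) = (65/2)|s − 9|, which is < eps once |s − 9| < (2/65)eps.
Take delta = min(1, (2/65)eps). Then 0 < |s − 9| < delta forces both bounds, so |(6s - 1)/(s - 11) + 53/2| < eps.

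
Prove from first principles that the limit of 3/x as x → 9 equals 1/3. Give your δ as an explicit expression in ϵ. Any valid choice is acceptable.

δ = min(9/2, (27/2)ϵ)

Let ϵ > 0 be given. We seek δ > 0 such that 0 < |x − 9| < δ implies |3/x − (1/3)| < ϵ.
|3/x − (1/3)| = 3·|9 − x|/(9·|x|) = 3|x − 9|/(9|x|).
Require δ ≤ 9/2 so that |x| > 9 − 9/2 = 9/2, hence 9|x| > 81/2.
Then |3/x − (1/3)| < 3|x − 9|/(81/2), which is < ϵ when |x − 9| < (27/2)ϵ.
Take δ = min(9/2, (27/2)ϵ). Then 0 < |x − 9| < δ gives both |x − 9| < 9/2 and |x − 9| < (27/2)ϵ, so |3/x − (1/3)| < ϵ.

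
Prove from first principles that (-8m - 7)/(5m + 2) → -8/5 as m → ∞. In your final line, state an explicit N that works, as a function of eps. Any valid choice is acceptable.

N = (19/25)/eps

Let eps > 0 be given. For m ≥ 1, |(-8m - 7)/(5m + 2) + 8/5| = |-19|/(5(5m + 2)) = 19/(5(5m + 2)).
Since 5m + 2 ≥ 5m for m ≥ 1, this is ≤ 19/(5·5m) = (19/25)/m.
So |(-8m - 7)/(5m + 2) + 8/5| < eps whenever m > (19/25)/eps.
Take N = (19/25)/eps. If m > N then |(-8m - 7)/(5m + 2) + 8/5| ≤ (19/25)/m < eps.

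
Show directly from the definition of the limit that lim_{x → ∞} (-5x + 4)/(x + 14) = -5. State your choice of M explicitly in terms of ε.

Let ε > 0 be given. We seek M > 0 such that x > M implies |(-5x + 4)/(x + 14) + 5| < ε.
(-5x + 4)/(x + 14) + 5 = ((-5x + 4) − (-5)(x + 14)) / ((x + 14)) = 74/((x + 14)).
For x > 0 we have x + 14 > x, so |(-5x + 4)/(x + 14) + 5| = 74/((x + 14)) < 74/(x) = 74/x.
Thus |(-5x + 4)/(x + 14) + 5| < ε whenever x > 74/ε.
Take M = 74/ε. If x > M then |(-5x + 4)/(x + 14) + 5| < 74/x < ε.

M = 74/ε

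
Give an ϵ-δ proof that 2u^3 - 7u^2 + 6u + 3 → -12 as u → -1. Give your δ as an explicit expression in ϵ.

Fix ϵ > 0. We want δ > 0 such that 0 < |u + 1| < δ implies |(2u^3 - 7u^2 + 6u + 3) + 12| < ϵ.
(2u^3 - 7u^2 + 6u + 3) + 12 = 2u^3 - 7u^2 + 6u + 15 = (u + 1)(2u^2 - 9u + 15).
So |(2u^3 - 7u^2 + 6u + 3) + 12| = |u + 1|·|2u^2 - 9u + 15|.
Assume first that |u + 1| < 1, so |u| < 2. Then |2u^2 - 9u + 15| ≤ 2·2^2 + 9·2 + 15 = 41.
Hence |(2u^3 - 7u^2 + 6u + 3) + 12| ≤ 41|u + 1| < ϵ provided |u + 1| < ϵ/41.
Choosing δ = min(1, ϵ/41) ensures both conditions, hence |(2u^3 - 7u^2 + 6u + 3) + 12| < ϵ.

δ = min(1, ϵ/41)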